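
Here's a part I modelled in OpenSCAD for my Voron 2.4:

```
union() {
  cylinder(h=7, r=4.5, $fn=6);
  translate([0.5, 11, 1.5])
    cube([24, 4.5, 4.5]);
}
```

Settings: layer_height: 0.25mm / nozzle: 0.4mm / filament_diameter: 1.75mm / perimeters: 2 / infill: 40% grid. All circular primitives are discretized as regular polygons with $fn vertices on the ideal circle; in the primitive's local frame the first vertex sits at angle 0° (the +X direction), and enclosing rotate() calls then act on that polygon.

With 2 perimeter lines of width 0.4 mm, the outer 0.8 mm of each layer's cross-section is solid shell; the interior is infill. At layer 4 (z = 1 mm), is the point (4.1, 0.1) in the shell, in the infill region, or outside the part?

At z = 1 mm: the r=4.5 cylinder gives a regular 6-gon of circumradius 4.5 (constant along its height); the cube at (0.5, 11) is absent (z outside [1.5, 6]); Combining (union): only the r=4.5 cylinder is present, so the union is just that shape — 1 connected region. Overall, the cross-section is a single solid region. The nearest boundary edge runs (4.50, 0.00)→(2.25, 3.90); distance from the point to it = 0.30 mm. The point is inside the cross-section, 0.30 mm from the nearest boundary — within the 0.8 mm shell band (2 × 0.4).

shell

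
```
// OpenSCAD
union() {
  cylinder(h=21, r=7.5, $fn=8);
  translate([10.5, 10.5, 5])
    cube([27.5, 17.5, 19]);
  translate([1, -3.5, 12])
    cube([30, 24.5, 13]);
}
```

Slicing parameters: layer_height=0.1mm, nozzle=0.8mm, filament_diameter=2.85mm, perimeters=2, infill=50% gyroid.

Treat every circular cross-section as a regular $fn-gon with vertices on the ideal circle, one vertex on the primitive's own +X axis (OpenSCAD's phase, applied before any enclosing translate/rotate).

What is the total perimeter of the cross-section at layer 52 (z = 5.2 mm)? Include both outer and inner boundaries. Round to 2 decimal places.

At z = 5.2 mm: the r=7.5 cylinder gives a regular 8-gon of circumradius 7.5 (constant along its height) (perimeter = 2·8·7.500·sin(180°/8) = 45.92 mm); the cube at (10.5, 10.5) is present — its section is the full 27.5×17.5 rectangle (perimeter 90.00 mm); the cube at (1, -3.5) does not reach this height (z outside [12, 25]); Merging all regions: the 2 present regions are separate (no shared area or edge), so areas and boundary lengths simply add and each stays a separate island — boundary = 135.92 mm. Overall, the cross-section has 2 separate islands. Total boundary length (outer) = 135.92 mm.

135.92 mm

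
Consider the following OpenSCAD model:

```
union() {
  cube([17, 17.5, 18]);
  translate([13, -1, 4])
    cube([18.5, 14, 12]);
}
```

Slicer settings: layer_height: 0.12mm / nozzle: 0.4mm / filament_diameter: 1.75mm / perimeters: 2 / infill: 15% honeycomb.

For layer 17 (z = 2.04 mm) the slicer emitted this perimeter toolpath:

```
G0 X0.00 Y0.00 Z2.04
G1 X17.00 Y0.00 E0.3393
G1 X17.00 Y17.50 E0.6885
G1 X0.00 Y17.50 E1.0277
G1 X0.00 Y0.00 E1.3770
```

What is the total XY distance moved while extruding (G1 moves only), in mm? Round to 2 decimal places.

69.00 mm

Sum the Euclidean lengths of each G1 segment: total = 69.00 mm.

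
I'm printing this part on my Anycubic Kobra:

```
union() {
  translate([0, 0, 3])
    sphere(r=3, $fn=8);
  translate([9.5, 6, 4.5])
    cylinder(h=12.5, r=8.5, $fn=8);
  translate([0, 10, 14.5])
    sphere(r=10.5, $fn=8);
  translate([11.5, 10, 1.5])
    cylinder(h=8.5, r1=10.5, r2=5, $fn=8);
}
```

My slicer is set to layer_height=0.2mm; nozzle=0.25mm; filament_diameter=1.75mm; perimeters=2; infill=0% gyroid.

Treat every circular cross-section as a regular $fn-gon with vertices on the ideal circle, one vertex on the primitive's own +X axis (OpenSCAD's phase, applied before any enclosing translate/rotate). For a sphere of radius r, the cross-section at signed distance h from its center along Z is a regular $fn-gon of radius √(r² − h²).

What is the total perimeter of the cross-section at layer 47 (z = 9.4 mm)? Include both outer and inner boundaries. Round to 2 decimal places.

79.45 mm

At z = 9.4 mm: the sphere is not intersected at this z (|z−center|=6.400 > r=3); the cylinder at (9.5, 6): section is a regular 8-gon, circumradius r=8.5 (perimeter = 2·8·8.500·sin(180°/8) = 52.04 mm); the r=10.5 sphere at (0, 10) slices to a regular 8-gon of circumradius 9.178 (√(r²−h²) with h=5.1 from center) (perimeter = 2·8·9.178·sin(180°/8) = 56.20 mm); the cone at (11.5, 10) (r1=10.5→r2=5) has section circumradius 5.388 here — a regular 8-gon (perimeter = 2·8·5.388·sin(180°/8) = 32.99 mm); Merging all regions: the regions partially overlap (shared area 130.63 mm²), so the edge portions inside another operand are dropped and the merged outline is re-measured after clipping — boundary = 79.45 mm. Overall, the cross-section is a single solid region. Total boundary length (outer) = 79.45 mm.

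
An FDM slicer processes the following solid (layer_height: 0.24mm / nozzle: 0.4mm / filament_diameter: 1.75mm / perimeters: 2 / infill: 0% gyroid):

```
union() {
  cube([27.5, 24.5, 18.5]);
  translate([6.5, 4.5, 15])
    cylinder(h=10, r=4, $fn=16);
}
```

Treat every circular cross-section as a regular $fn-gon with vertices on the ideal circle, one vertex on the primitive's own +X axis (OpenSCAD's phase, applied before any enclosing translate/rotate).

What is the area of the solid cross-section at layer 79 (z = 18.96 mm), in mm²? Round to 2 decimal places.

48.98 mm²

At z = 18.96 mm: the cube is absent (z outside [0, 18.5]); the cylinder at (6.5, 4.5): section is a regular 16-gon, circumradius r=4 (area = (16/2)·4.000²·sin(360°/16) = 48.98 mm²); Merging all regions: only the r=4 cylinder at (6.5, 4.5) is present, so the union is just that shape — area = 48.98 mm². Overall, the cross-section is a single solid region. Net area = 48.98 mm².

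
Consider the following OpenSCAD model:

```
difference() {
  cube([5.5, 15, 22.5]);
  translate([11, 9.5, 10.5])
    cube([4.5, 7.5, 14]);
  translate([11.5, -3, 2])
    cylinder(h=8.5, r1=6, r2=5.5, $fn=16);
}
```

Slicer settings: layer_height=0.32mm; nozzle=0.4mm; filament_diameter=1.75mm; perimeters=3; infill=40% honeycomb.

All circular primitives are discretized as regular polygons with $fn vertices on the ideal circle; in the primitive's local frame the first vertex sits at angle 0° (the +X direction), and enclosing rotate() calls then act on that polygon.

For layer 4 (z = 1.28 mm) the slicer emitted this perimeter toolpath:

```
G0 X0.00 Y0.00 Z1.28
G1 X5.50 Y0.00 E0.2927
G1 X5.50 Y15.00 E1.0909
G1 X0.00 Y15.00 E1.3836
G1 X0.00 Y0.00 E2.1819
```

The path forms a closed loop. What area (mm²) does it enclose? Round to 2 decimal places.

Apply the shoelace formula to the sequence of (X, Y) vertices; enclosed area = 82.50 mm².

82.50 mm²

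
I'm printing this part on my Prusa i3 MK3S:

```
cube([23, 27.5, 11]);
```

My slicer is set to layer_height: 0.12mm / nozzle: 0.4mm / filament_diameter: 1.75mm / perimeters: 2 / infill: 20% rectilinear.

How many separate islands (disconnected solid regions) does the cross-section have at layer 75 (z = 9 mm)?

At z = 9 mm: the cube (footprint 23×27.5) is included at this height. Overall, the cross-section is a single solid region. Island count = 1.

1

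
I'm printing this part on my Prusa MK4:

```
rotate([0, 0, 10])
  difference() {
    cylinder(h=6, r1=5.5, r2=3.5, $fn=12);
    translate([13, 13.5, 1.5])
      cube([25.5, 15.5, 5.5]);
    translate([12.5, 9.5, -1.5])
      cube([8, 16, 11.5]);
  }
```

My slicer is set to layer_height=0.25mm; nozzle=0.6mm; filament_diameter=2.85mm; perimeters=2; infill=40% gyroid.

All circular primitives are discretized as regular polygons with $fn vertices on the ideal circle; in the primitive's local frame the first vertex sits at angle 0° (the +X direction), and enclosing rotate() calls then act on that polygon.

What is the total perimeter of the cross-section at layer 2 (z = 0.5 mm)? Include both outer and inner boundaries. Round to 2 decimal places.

33.13 mm

At z = 0.5 mm: the cone: at t=0.083 of its height the radius interpolates to r₁+(r₂−r₁)t = 5.333, giving a regular 12-gon of that circumradius (perimeter = 2·12·5.333·sin(180°/12) = 33.13 mm); the cube at (13, 13.5) does not reach this height (z outside [1.5, 7]); the 8×16 cube at (12.5, 9.5) contributes its full rectangle (perimeter 48.00 mm); Taking the first minus the rest: starting from the cone, the 8×16 cube at (12.5, 9.5) misses the remaining region (no effect) — boundary = 33.13 mm; (whole slice rotated 10° about Z — lengths, areas and connectivity unchanged). Overall, the cross-section is a single solid region. Total boundary length (outer) = 33.13 mm.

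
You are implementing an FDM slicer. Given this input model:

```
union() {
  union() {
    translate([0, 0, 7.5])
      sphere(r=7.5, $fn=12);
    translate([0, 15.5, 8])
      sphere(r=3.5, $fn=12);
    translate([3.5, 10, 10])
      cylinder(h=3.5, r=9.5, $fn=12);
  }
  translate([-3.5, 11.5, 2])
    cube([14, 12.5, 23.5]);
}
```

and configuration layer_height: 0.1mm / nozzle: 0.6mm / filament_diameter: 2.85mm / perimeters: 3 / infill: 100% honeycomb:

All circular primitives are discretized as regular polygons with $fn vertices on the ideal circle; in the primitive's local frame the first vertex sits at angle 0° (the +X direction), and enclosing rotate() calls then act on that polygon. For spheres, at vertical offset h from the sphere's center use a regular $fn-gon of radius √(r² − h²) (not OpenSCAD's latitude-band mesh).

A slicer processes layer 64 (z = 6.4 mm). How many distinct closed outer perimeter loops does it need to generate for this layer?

At z = 6.4 mm: the sphere: section is a regular 12-gon, circumradius = √(r²−h²) = √(7.5²−1.1²) = 7.419; the r=3.5 sphere at (0, 15.5) contributes a regular 12-gon of circumradius √(3.5²−1.6²) = 3.113; the cylinder at (3.5, 10) is not intersected at this z (z outside [10, 13.5]); Combining (union): the 2 present regions are separate (no shared area or edge), so areas and boundary lengths simply add and each stays a separate island — 2 connected regions; the cube at (-3.5, 11.5) (footprint 14×12.5) is included at this height; Merging all regions: the regions partially overlap (shared area 29.07 mm²), so overlapping operands fuse into one piece — 2 connected regions. The result has 2 disconnected regions.

2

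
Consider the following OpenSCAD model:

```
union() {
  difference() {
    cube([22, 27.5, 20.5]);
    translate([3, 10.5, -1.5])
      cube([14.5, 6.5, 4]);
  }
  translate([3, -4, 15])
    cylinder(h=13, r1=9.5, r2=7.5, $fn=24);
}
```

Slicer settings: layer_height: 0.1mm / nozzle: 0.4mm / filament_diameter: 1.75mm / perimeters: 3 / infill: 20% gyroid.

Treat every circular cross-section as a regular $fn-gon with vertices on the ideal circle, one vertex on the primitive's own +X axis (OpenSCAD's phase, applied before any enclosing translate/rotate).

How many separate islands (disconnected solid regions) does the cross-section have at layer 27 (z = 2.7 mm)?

At z = 2.7 mm: the cube is present — its section is the full 22×27.5 rectangle; the cube at (3, 10.5) is absent (z outside [-1.5, 2.5]); After the difference (first − rest): none of the subtracted shapes is present at this height, so the 22×27.5 cube is unchanged — 1 connected region; the cone at (3, -4) does not reach this height (z outside [15, 28]); Combining (union): only that combined region is present, so the union is just that shape — 1 connected region. Overall, the cross-section is a single solid region. Island count = 1.

1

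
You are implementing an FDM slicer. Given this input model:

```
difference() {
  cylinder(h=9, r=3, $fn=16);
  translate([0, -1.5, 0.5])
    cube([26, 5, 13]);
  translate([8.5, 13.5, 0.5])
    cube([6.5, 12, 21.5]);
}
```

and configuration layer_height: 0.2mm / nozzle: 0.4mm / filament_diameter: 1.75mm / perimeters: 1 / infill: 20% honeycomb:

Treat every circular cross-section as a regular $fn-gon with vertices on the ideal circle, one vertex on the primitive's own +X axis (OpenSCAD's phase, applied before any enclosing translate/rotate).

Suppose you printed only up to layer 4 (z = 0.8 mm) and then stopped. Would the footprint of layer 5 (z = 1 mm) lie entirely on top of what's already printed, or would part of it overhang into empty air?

entirely on top

Compare the two slices. At z = 0.8: the r=3 cylinder gives a regular 16-gon of circumradius 3 (constant along its height) (area = (16/2)·3.000²·sin(360°/16) = 27.55 mm²); the cube at (0, -1.5) (footprint 26×5) is included at this height (area 130.00 mm²); the cube at (8.5, 13.5) (footprint 6.5×12) is included at this height (area 78.00 mm²); Subtracting the remaining from the first: starting from the r=3 cylinder (27.55 mm²), the 26×5 cube at (0, -1.5) partially overlaps it — only the 11.14 mm² overlap (of its 130.00 mm²) is removed, clipping the outline; the 6.5×12 cube at (8.5, 13.5) misses the remaining region (no effect) — area = 16.42 mm². At z = 1: the cylinder: section is a regular 16-gon, circumradius r=3 (area = (16/2)·3.000²·sin(360°/16) = 27.55 mm²); the 26×5 cube at (0, -1.5) contributes its full rectangle (area 130.00 mm²); the cube at (8.5, 13.5) is present — its section is the full 6.5×12 rectangle (area 78.00 mm²); Subtracting the remaining from the first: starting from the r=3 cylinder (27.55 mm²), the 26×5 cube at (0, -1.5) partially overlaps it — only the 11.14 mm² overlap (of its 130.00 mm²) is removed, clipping the outline; the 6.5×12 cube at (8.5, 13.5) misses the remaining region (no effect) — area = 16.42 mm². Checking containment: the cross-section at z = 1 is a subset of the cross-section at z = 0.8.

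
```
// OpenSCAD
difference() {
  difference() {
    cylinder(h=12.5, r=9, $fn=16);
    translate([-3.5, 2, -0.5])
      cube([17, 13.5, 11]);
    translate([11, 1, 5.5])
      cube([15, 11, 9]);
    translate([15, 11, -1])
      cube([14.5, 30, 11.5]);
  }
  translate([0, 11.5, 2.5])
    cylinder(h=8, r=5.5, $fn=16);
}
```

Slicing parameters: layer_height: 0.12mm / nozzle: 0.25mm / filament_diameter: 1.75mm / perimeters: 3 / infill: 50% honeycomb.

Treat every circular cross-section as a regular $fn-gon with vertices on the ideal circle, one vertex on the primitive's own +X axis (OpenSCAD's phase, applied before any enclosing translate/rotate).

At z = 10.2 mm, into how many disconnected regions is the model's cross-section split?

At z = 10.2 mm: the r=9 cylinder contributes a regular 16-gon of circumradius 9; the cube at (-3.5, 2) (footprint 17×13.5) is included at this height; the cube at (11, 1) (footprint 15×11) is included at this height; the 14.5×30 cube at (15, 11) contributes its full rectangle; Subtracting the remaining from the first: starting from the r=9 cylinder, the 17×13.5 cube at (-3.5, 2) partially overlaps it — only the 67.67 mm² overlap (of its 229.50 mm²) is removed, clipping the outline; the 15×11 cube at (11, 1) misses the remaining region (no effect); the 14.5×30 cube at (15, 11) misses the remaining region (no effect) — 1 connected region; the r=5.5 cylinder at (0, 11.5) gives a regular 16-gon of circumradius 5.5 (constant along its height); After the difference (first − rest): starting from that combined region, the r=5.5 cylinder at (0, 11.5) partially overlaps it — only the 0.30 mm² overlap (of its 92.61 mm²) is removed, clipping the outline — 1 connected region. The result has 1 disconnected region.

1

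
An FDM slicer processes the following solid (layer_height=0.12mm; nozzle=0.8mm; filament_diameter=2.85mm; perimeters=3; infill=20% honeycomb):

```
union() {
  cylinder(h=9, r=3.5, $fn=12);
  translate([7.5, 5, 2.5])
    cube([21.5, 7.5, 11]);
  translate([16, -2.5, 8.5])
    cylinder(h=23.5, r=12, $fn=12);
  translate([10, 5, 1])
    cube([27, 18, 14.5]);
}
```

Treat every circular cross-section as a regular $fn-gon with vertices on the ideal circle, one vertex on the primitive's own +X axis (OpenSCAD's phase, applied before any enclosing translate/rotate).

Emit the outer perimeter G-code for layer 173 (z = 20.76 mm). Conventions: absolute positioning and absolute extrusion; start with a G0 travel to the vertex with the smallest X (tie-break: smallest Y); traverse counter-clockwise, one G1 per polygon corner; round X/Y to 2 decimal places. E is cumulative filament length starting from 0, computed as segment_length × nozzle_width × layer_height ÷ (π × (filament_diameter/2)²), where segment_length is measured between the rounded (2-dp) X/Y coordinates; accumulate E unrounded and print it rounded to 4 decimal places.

G0 X4.00 Y-2.50 Z20.76
G1 X5.61 Y-8.50 E0.0935
G1 X10.00 Y-12.89 E0.1869
G1 X16.00 Y-14.50 E0.2804
G1 X22.00 Y-12.89 E0.3739
G1 X26.39 Y-8.50 E0.4673
G1 X28.00 Y-2.50 E0.5608
G1 X26.39 Y3.50 E0.6543
G1 X22.00 Y7.89 E0.7477
G1 X16.00 Y9.50 E0.8412
G1 X10.00 Y7.89 E0.9347
G1 X5.61 Y3.50 E1.0281
G1 X4.00 Y-2.50 E1.1216

At z = 20.76 mm: the cylinder is not intersected at this z (z outside [0, 9]); the cube at (7.5, 5) is absent (z outside [2.5, 13.5]); the r=12 cylinder at (16, -2.5) gives a regular 12-gon of circumradius 12 (constant along its height); the cube at (10, 5) does not reach this height (z outside [1, 15.5]); Merging all regions: only the r=12 cylinder at (16, -2.5) is present, so the union is just that shape — 1 connected region. The outline is a single polygon with 12 vertices. Extrusion per mm of travel: 0.8 × 0.12 / (π × 1.425²) = 0.015048. Accumulating E over each segment gives final E = 1.1216.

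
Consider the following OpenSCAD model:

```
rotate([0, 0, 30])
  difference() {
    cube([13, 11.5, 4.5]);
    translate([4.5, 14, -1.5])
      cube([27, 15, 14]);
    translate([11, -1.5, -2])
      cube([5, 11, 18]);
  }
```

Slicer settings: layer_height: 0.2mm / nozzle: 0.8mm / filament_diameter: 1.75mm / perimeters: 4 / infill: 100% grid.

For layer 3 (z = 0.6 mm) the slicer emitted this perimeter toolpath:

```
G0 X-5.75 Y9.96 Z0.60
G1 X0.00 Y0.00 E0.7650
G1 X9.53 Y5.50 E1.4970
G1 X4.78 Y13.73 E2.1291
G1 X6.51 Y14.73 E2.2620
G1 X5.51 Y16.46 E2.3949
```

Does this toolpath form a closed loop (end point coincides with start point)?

no

Start point (G0): (-5.75, 9.96). End point (last G1): the path does not return to the start — open.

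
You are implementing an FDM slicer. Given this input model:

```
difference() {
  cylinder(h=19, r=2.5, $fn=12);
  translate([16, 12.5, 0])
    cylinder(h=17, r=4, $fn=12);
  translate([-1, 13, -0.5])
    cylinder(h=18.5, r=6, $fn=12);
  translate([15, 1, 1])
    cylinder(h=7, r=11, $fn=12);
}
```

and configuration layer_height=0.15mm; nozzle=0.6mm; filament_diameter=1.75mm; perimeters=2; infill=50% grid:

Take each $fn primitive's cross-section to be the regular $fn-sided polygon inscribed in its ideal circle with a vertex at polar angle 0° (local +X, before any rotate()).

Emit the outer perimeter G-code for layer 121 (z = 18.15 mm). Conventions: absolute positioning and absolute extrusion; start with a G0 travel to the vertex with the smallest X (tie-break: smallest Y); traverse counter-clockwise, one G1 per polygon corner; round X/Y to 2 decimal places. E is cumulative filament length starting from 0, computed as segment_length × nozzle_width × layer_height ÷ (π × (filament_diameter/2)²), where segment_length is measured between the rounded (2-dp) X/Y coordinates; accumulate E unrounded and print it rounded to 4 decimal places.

G0 X-2.50 Y0.00 Z18.15
G1 X-2.17 Y-1.25 E0.0484
G1 X-1.25 Y-2.17 E0.0971
G1 X0.00 Y-2.50 E0.1454
G1 X1.25 Y-2.17 E0.1938
G1 X2.17 Y-1.25 E0.2425
G1 X2.50 Y0.00 E0.2909
G1 X2.17 Y1.25 E0.3392
G1 X1.25 Y2.17 E0.3879
G1 X0.00 Y2.50 E0.4363
G1 X-1.25 Y2.17 E0.4847
G1 X-2.17 Y1.25 E0.5334
G1 X-2.50 Y0.00 E0.5817

At z = 18.15 mm: the r=2.5 cylinder contributes a regular 12-gon of circumradius 2.5; the cylinder at (16, 12.5) is absent (z outside [0, 17]); the cylinder at (-1, 13) does not reach this height (z outside [-0.5, 18]); the cylinder at (15, 1) is not intersected at this z (z outside [1, 8]); After the difference (first − rest): none of the subtracted shapes is present at this height, so the r=2.5 cylinder is unchanged — 1 connected region. The outline is a single polygon with 12 vertices. Extrusion per mm of travel: 0.6 × 0.15 / (π × 0.875²) = 0.037418. Accumulating E over each segment gives final E = 0.5817.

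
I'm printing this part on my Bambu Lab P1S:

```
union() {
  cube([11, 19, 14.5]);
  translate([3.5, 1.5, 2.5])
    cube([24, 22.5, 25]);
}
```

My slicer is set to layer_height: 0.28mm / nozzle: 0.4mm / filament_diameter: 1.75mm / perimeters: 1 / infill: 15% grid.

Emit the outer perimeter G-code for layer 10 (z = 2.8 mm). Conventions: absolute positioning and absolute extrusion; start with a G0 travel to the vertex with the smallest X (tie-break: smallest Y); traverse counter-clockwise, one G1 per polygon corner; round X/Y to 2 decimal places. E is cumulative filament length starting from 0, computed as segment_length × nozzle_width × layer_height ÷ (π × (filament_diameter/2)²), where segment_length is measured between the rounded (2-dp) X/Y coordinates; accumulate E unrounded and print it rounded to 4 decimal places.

G0 X0.00 Y0.00 Z2.80
G1 X11.00 Y0.00 E0.5122
G1 X11.00 Y1.50 E0.5821
G1 X27.50 Y1.50 E1.3504
G1 X27.50 Y24.00 E2.3981
G1 X3.50 Y24.00 E3.5156
G1 X3.50 Y19.00 E3.7484
G1 X0.00 Y19.00 E3.9114
G1 X0.00 Y0.00 E4.7961

At z = 2.8 mm: the cube is present — its section is the full 11×19 rectangle; the cube at (3.5, 1.5) (footprint 24×22.5) is included at this height; Merging all regions: the regions partially overlap (shared area 131.25 mm²), so overlapping operands fuse into one piece — 1 connected region. The outline is a single polygon with 8 vertices. Extrusion per mm of travel: 0.4 × 0.28 / (π × 0.875²) = 0.046564. Accumulating E over each segment gives final E = 4.7961.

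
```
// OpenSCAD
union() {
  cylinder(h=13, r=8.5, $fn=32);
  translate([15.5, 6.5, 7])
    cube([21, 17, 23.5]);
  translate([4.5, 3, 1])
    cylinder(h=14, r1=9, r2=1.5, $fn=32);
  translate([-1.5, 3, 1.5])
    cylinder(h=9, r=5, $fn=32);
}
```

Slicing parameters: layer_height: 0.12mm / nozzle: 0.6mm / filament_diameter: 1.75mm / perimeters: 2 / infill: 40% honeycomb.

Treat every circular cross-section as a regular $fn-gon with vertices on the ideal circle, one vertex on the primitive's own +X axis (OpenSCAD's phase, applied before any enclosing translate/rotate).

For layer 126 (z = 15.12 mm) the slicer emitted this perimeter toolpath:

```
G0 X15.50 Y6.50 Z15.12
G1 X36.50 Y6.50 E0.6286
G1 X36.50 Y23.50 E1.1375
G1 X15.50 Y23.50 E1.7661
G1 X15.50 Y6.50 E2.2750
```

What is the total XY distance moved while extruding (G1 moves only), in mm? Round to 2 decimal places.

Sum the Euclidean lengths of each G1 segment: total = 76.00 mm.

76.00 mm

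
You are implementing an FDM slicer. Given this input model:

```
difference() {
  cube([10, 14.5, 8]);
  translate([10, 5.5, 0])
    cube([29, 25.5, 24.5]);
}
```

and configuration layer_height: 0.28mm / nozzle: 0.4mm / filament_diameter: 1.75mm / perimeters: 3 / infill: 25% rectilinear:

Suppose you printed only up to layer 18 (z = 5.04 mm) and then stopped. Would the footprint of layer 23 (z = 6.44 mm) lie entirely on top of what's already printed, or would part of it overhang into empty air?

entirely on top

Compare the two slices. At z = 5.04: the cube is present — its section is the full 10×14.5 rectangle (area 145.00 mm²); the cube at (10, 5.5) is present — its section is the full 29×25.5 rectangle (area 739.50 mm²); Taking the first minus the rest: starting from the 10×14.5 cube (145.00 mm²), the 29×25.5 cube at (10, 5.5) misses the remaining region (no effect) — area = 145.00 mm². At z = 6.44: the 10×14.5 cube contributes its full rectangle (area 145.00 mm²); the cube at (10, 5.5) is present — its section is the full 29×25.5 rectangle (area 739.50 mm²); Taking the first minus the rest: starting from the 10×14.5 cube (145.00 mm²), the 29×25.5 cube at (10, 5.5) misses the remaining region (no effect) — area = 145.00 mm². Checking containment: the cross-section at z = 6.44 is a subset of the cross-section at z = 5.04.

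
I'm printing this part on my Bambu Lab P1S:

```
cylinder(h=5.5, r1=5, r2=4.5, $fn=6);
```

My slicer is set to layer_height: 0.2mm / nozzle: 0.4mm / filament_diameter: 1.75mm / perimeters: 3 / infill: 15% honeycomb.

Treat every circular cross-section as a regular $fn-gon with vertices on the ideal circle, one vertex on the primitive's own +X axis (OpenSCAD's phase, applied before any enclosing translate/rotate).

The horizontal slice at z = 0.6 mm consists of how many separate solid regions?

At z = 0.6 mm: the cone contributes a regular 6-gon of circumradius 4.945 (interpolated between r1=5 and r2=4.5 at t=0.109). The result has 1 disconnected region.

1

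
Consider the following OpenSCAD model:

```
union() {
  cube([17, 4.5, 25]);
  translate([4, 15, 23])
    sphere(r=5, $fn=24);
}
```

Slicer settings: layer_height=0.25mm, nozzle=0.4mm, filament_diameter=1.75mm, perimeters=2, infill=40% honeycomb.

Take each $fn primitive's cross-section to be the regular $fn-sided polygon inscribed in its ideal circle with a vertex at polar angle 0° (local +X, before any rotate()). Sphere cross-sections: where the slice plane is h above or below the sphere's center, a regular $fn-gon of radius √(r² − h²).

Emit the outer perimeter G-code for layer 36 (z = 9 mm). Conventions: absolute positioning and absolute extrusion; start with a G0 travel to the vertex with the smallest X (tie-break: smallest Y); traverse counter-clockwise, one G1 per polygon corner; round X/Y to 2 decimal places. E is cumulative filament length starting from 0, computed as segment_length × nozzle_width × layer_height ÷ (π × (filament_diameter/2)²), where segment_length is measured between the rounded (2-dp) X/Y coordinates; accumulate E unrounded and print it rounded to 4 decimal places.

G0 X0.00 Y0.00 Z9.00
G1 X17.00 Y0.00 E0.7068
G1 X17.00 Y4.50 E0.8939
G1 X0.00 Y4.50 E1.6006
G1 X0.00 Y0.00 E1.7877

At z = 9 mm: the 17×4.5 cube contributes its full rectangle; the sphere at (4, 15) is not intersected at this z (|z−center|=14.000 > r=5); Taking the union: only the 17×4.5 cube is present, so the union is just that shape — 1 connected region. The outline is a single polygon with 4 vertices. Extrusion per mm of travel: 0.4 × 0.25 / (π × 0.875²) = 0.041575. Accumulating E over each segment gives final E = 1.7877.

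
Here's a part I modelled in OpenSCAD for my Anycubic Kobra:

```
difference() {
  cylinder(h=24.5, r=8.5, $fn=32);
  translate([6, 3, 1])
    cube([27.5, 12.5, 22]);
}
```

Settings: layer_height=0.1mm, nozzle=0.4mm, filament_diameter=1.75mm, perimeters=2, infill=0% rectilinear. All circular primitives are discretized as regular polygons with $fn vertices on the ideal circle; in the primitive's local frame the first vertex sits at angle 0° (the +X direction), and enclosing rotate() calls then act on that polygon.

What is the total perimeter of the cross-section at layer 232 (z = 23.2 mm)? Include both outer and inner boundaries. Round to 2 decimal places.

At z = 23.2 mm: the r=8.5 cylinder contributes a regular 32-gon of circumradius 8.5 (perimeter = 2·32·8.500·sin(180°/32) = 53.32 mm); the cube at (6, 3) is not intersected at this z (z outside [1, 23]); Subtracting the remaining from the first: none of the subtracted shapes is present at this height, so the r=8.5 cylinder is unchanged — boundary = 53.32 mm. Overall, the cross-section is a single solid region. Total boundary length (outer) = 53.32 mm.

53.32 mm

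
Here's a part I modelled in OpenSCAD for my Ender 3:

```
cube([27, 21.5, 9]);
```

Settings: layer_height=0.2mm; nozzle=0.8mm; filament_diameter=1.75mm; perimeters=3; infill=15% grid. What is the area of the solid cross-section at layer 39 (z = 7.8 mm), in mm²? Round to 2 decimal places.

580.50 mm²

At z = 7.8 mm: the cube is present — its section is the full 27×21.5 rectangle (area 580.50 mm²). Overall, the cross-section is a single solid region. Net area = 580.50 mm².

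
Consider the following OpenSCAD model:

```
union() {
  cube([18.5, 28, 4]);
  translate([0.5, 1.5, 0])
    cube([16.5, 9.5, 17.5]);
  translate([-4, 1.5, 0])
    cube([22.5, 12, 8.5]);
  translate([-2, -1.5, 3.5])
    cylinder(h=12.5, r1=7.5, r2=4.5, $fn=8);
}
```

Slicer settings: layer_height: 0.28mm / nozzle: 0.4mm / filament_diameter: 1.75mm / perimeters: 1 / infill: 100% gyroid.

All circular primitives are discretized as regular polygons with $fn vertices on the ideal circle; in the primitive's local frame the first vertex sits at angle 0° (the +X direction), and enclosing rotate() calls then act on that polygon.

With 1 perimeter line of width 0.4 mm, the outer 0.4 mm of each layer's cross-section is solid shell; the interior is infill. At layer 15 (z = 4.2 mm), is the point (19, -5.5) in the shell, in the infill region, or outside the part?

At z = 4.2 mm: the cube does not reach this height (z outside [0, 4]); the 16.5×9.5 cube at (0.5, 1.5) contributes its full rectangle; the cube at (-4, 1.5) is present — its section is the full 22.5×12 rectangle; the cone at (-2, -1.5) (r1=7.5→r2=4.5) has section circumradius 7.332 here — a regular 8-gon; Merging all regions: the regions partially overlap (shared area 182.47 mm²), so overlapping operands fuse into one piece — 1 connected region. Overall, the cross-section is a single solid region. The nearest boundary edge runs (18.50, 13.50)→(18.50, 1.50); distance from the point to it = 7.02 mm. The point is not inside any of the regions above, so it lies outside the cross-section (7.02 mm from the nearest boundary).

outside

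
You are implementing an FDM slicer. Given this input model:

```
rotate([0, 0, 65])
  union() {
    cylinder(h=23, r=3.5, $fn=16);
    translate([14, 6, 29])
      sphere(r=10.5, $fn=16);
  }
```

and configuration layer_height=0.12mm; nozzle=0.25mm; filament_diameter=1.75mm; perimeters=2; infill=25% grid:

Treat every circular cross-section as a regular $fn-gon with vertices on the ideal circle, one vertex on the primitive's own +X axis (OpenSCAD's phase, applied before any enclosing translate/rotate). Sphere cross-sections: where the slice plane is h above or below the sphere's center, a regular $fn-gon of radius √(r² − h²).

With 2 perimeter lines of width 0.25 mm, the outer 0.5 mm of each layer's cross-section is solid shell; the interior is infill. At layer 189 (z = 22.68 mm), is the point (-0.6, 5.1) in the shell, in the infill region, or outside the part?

At z = 22.68 mm: the cylinder: section is a regular 16-gon, circumradius r=3.5; the sphere at (14, 6): section is a regular 16-gon, circumradius = √(r²−h²) = √(10.5²−6.32²) = 8.385; Taking the union: the 2 present regions are separate (no shared area or edge), so areas and boundary lengths simply add and each stays a separate island — 2 connected regions; (rotated 65° about Z; rotation is an isometry so areas/perimeters/island counts are preserved). Overall, the cross-section has 2 separate islands. Undo the 65° rotation: the query point maps to (4.369, 2.699) in the un-rotated model frame. The nearest boundary edge runs (2.47, 2.47)→(3.23, 1.34); distance from the point to it = 1.70 mm. The point is not inside any of the regions above, so it lies outside the cross-section (1.70 mm from the nearest boundary).

outside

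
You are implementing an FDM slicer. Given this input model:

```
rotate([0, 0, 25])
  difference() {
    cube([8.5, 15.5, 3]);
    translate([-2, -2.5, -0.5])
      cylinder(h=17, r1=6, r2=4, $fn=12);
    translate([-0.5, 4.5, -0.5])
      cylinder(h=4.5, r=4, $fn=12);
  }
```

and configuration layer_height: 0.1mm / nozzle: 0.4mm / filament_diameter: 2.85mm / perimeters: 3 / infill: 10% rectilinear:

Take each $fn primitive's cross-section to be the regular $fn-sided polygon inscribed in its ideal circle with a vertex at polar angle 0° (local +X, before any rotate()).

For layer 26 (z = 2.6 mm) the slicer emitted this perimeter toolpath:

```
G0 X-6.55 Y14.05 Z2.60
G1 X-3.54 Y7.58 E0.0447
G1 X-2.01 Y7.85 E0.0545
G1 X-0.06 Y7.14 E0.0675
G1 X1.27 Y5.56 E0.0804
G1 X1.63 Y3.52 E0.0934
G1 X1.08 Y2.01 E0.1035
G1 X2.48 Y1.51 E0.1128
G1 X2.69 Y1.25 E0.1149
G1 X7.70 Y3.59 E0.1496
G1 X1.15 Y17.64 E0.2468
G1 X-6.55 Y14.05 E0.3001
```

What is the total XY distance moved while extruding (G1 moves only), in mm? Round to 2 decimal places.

47.86 mm

Sum the Euclidean lengths of each G1 segment: total = 47.86 mm.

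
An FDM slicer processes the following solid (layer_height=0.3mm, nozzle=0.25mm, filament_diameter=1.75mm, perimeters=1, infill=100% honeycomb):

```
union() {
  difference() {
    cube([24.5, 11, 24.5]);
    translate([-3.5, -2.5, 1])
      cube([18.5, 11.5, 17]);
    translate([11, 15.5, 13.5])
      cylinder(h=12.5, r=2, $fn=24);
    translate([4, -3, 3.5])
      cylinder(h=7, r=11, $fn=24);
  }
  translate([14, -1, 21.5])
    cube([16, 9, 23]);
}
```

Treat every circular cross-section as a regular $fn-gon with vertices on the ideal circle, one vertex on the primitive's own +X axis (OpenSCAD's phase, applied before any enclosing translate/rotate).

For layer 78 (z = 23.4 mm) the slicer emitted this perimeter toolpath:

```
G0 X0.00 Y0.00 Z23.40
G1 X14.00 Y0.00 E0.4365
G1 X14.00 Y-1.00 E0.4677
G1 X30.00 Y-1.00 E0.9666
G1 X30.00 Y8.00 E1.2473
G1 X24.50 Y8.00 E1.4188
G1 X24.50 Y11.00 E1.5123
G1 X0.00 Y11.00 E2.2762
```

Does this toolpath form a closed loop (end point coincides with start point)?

Start point (G0): (0.00, 0.00). End point (last G1): the path does not return to the start — open.

no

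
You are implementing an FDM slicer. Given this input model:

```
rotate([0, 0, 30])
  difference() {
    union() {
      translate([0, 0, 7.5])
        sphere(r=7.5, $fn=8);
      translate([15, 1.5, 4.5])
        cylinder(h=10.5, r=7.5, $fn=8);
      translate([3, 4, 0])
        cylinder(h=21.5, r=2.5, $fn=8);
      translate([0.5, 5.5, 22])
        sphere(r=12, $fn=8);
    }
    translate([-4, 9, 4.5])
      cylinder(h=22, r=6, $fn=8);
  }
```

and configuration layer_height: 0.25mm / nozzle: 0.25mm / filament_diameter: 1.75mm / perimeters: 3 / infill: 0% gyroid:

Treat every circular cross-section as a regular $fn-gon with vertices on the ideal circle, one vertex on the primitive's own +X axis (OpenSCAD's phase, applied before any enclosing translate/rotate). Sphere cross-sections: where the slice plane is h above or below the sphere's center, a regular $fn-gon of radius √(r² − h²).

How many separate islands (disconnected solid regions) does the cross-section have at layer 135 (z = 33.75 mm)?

1

At z = 33.75 mm: the sphere is absent (|z−center|=26.250 > r=7.5); the cylinder at (15, 1.5) is absent (z outside [4.5, 15]); the cylinder at (3, 4) is not intersected at this z (z outside [0, 21.5]); the r=12 sphere at (0.5, 5.5) contributes a regular 8-gon of circumradius √(12²−11.75²) = 2.437; Merging all regions: only the r=12 sphere at (0.5, 5.5) is present, so the union is just that shape — 1 connected region; the cylinder at (-4, 9) does not reach this height (z outside [4.5, 26.5]); Subtracting the remaining from the first: none of the subtracted shapes is present at this height, so the result so far is unchanged — 1 connected region; (whole slice rotated 30° about Z — lengths, areas and connectivity unchanged). Overall, the cross-section is a single solid region. Island count = 1.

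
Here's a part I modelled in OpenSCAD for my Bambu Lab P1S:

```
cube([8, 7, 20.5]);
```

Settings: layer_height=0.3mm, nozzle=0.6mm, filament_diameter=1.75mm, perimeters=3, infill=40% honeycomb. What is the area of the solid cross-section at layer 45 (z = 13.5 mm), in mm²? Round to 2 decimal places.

56.00 mm²

At z = 13.5 mm: the 8×7 cube contributes its full rectangle (area 56.00 mm²). Overall, the cross-section is a single solid region. Net area = 56.00 mm².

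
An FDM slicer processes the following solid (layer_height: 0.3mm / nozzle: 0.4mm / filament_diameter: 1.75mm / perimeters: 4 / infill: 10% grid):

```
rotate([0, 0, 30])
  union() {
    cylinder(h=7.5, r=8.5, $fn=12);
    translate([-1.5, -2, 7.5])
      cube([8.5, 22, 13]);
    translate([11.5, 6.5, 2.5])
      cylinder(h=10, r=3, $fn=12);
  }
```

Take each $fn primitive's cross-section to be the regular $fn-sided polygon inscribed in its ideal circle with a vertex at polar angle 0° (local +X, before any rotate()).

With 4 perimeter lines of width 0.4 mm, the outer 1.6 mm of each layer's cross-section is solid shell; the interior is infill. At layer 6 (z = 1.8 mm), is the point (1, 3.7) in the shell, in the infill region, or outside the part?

infill

At z = 1.8 mm: the r=8.5 cylinder gives a regular 12-gon of circumradius 8.5 (constant along its height); the cube at (-1.5, -2) does not reach this height (z outside [7.5, 20.5]); the cylinder at (11.5, 6.5) is absent (z outside [2.5, 12.5]); Taking the union: only the r=8.5 cylinder is present, so the union is just that shape — 1 connected region; (whole slice rotated 30° about Z — lengths, areas and connectivity unchanged). Overall, the cross-section is a single solid region. Undo the 30° rotation: the query point maps to (2.716, 2.704) in the un-rotated model frame. The nearest boundary edge runs (7.36, 4.25)→(4.25, 7.36); distance from the point to it = 4.38 mm. The point is inside the cross-section and 4.38 mm from the nearest boundary — more than the 1.6 mm shell width (4 × 0.4), so it's in the infill interior.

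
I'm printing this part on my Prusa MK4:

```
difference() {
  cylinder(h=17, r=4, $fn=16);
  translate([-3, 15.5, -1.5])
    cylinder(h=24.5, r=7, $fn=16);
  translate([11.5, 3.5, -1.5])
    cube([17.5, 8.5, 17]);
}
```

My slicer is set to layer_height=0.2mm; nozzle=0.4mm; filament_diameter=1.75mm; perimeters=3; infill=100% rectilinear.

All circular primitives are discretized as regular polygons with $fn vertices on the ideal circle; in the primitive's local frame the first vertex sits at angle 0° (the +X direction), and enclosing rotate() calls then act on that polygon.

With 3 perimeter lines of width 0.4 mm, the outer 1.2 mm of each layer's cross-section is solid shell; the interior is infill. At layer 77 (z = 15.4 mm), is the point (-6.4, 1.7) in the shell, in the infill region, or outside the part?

outside

At z = 15.4 mm: the r=4 cylinder contributes a regular 16-gon of circumradius 4; the r=7 cylinder at (-3, 15.5) gives a regular 16-gon of circumradius 7 (constant along its height); the cube at (11.5, 3.5) (footprint 17.5×8.5) is included at this height; After the difference (first − rest): starting from the r=4 cylinder, the r=7 cylinder at (-3, 15.5) misses the remaining region (no effect); the 17.5×8.5 cube at (11.5, 3.5) misses the remaining region (no effect) — 1 connected region. Overall, the cross-section is a single solid region. The nearest boundary edge runs (-4.00, 0.00)→(-3.70, 1.53); distance from the point to it = 2.69 mm. The point is not inside any of the regions above, so it lies outside the cross-section (2.69 mm from the nearest boundary).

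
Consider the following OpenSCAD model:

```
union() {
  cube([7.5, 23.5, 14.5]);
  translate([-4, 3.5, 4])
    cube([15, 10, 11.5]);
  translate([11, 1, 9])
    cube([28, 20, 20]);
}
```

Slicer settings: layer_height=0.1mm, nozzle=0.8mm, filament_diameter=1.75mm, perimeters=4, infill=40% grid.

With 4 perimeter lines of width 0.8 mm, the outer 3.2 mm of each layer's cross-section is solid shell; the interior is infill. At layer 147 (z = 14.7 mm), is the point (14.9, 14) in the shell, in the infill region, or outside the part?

At z = 14.7 mm: the cube does not reach this height (z outside [0, 14.5]); the cube at (-4, 3.5) (footprint 15×10) is included at this height; the 28×20 cube at (11, 1) contributes its full rectangle; Taking the union: the 2 present regions share edge segments without overlapping in area, so areas simply add but the touching pieces fuse into one outline (the shared edge portions become interior and drop out of the boundary) — 1 connected region. Overall, the cross-section is a single solid region. The nearest boundary edge runs (11.00, 13.50)→(11.00, 21.00); distance from the point to it = 3.90 mm. The point is inside the cross-section and 3.90 mm from the nearest boundary — more than the 3.2 mm shell width (4 × 0.8), so it's in the infill interior.

infill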